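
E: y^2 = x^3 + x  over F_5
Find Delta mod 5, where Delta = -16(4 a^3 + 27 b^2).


4 a^3 + 27 b^2 = 4*1^3 + 27*0^2 = 4 + 0 = 4
Delta = -16 * (4) = -64
Delta mod 5 = 1

Delta = 1 (mod 5)


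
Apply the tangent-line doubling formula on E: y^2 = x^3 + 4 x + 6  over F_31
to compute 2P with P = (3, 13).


Doubling: s = (3 x1^2 + a) / (2 y1)
s = (3*3^2 + 4) / (2*13) mod 31 = 0
x3 = s^2 - 2 x1 mod 31 = 0^2 - 2*3 = 25
y3 = s (x1 - x3) - y1 mod 31 = 0 * (3 - 25) - 13 = 18

2P = (25, 18)


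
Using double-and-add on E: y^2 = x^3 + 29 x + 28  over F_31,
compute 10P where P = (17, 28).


k = 10 = 1010_2 (binary, LSB first: 0101)
Double-and-add from P = (17, 28):
  bit 0 = 0: acc unchanged = O
  bit 1 = 1: acc = O + (5, 9) = (5, 9)
  bit 2 = 0: acc unchanged = (5, 9)
  bit 3 = 1: acc = (5, 9) + (25, 14) = (3, 7)

10P = (3, 7)


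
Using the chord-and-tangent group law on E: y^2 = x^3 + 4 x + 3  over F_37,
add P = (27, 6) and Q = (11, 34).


P != Q, so use the chord formula.
s = (y2 - y1) / (x2 - x1) = (28) / (21) mod 37 = 26
x3 = s^2 - x1 - x2 mod 37 = 26^2 - 27 - 11 = 9
y3 = s (x1 - x3) - y1 mod 37 = 26 * (27 - 9) - 6 = 18

P + Q = (9, 18)


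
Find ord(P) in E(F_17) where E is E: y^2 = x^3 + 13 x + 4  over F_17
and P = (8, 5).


Compute successive multiples of P until we hit O:
  1P = (8, 5)
  2P = (9, 0)
  3P = (8, 12)
  4P = O

ord(P) = 4


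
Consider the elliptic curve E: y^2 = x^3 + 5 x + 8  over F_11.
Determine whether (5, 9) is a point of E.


Check whether y^2 = x^3 + 5 x + 8 (mod 11) for (x, y) = (5, 9).
LHS: y^2 = 9^2 mod 11 = 4
RHS: x^3 + 5 x + 8 = 5^3 + 5*5 + 8 mod 11 = 4
LHS = RHS

Yes, on the curve


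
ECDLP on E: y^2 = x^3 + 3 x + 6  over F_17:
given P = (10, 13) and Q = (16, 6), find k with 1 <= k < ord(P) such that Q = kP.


Enumerate multiples of P until we hit Q = (16, 6):
  1P = (10, 13)
  2P = (16, 6)
Match found at i = 2.

k = 2


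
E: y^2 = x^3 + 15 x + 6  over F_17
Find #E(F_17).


For each x in F_17, count y with y^2 = x^3 + 15 x + 6 mod 17:
  x = 5: RHS = 2, y in [6, 11]  -> 2 point(s)
  x = 8: RHS = 9, y in [3, 14]  -> 2 point(s)
  x = 10: RHS = 0, y in [0]  -> 1 point(s)
  x = 13: RHS = 1, y in [1, 16]  -> 2 point(s)
  x = 14: RHS = 2, y in [6, 11]  -> 2 point(s)
  x = 15: RHS = 2, y in [6, 11]  -> 2 point(s)
Affine points: 11. Add the point at infinity: total = 12.

#E(F_17) = 12


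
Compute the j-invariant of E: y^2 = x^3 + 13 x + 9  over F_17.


Delta = -16(4 a^3 + 27 b^2) mod 17 = 10
-1728 * (4 a)^3 = -1728 * (4*13)^3 mod 17 = 6
j = 6 * 10^(-1) mod 17 = 4

j = 4 (mod 17)


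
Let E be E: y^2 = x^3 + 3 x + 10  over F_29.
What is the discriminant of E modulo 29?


4 a^3 + 27 b^2 = 4*3^3 + 27*10^2 = 108 + 2700 = 2808
Delta = -16 * (2808) = -44928
Delta mod 29 = 22

Delta = 22 (mod 29)


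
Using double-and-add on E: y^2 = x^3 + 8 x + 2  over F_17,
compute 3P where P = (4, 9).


k = 3 = 11_2 (binary, LSB first: 11)
Double-and-add from P = (4, 9):
  bit 0 = 1: acc = O + (4, 9) = (4, 9)
  bit 1 = 1: acc = (4, 9) + (0, 11) = (9, 2)

3P = (9, 2)


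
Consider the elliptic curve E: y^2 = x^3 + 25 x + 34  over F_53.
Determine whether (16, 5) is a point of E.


Check whether y^2 = x^3 + 25 x + 34 (mod 53) for (x, y) = (16, 5).
LHS: y^2 = 5^2 mod 53 = 25
RHS: x^3 + 25 x + 34 = 16^3 + 25*16 + 34 mod 53 = 25
LHS = RHS

Yes, on the curve


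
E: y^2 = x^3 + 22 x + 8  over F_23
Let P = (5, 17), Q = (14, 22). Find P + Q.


P != Q, so use the chord formula.
s = (y2 - y1) / (x2 - x1) = (5) / (9) mod 23 = 21
x3 = s^2 - x1 - x2 mod 23 = 21^2 - 5 - 14 = 8
y3 = s (x1 - x3) - y1 mod 23 = 21 * (5 - 8) - 17 = 12

P + Q = (8, 12)


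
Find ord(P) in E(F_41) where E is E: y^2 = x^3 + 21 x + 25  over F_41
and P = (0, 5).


Compute successive multiples of P until we hit O:
  1P = (0, 5)
  2P = (4, 3)
  3P = (27, 29)
  4P = (32, 3)
  5P = (5, 3)
  6P = (5, 38)
  7P = (32, 38)
  8P = (27, 12)
  ... (continuing to 11P)
  11P = O

ord(P) = 11


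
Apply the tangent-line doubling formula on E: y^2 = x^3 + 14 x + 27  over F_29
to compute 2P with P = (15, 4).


Doubling: s = (3 x1^2 + a) / (2 y1)
s = (3*15^2 + 14) / (2*4) mod 29 = 10
x3 = s^2 - 2 x1 mod 29 = 10^2 - 2*15 = 12
y3 = s (x1 - x3) - y1 mod 29 = 10 * (15 - 12) - 4 = 26

2P = (12, 26)


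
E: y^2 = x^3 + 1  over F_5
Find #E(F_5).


For each x in F_5, count y with y^2 = x^3 + 0 x + 1 mod 5:
  x = 0: RHS = 1, y in [1, 4]  -> 2 point(s)
  x = 2: RHS = 4, y in [2, 3]  -> 2 point(s)
  x = 4: RHS = 0, y in [0]  -> 1 point(s)
Affine points: 5. Add the point at infinity: total = 6.

#E(F_5) = 6


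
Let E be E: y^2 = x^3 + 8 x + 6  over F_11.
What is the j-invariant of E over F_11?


Delta = -16(4 a^3 + 27 b^2) mod 11 = 3
-1728 * (4 a)^3 = -1728 * (4*8)^3 mod 11 = 1
j = 1 * 3^(-1) mod 11 = 4

j = 4 (mod 11)


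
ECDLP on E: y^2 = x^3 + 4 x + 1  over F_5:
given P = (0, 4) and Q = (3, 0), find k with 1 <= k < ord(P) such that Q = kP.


Enumerate multiples of P until we hit Q = (3, 0):
  1P = (0, 4)
  2P = (4, 4)
  3P = (1, 1)
  4P = (3, 0)
Match found at i = 4.

k = 4


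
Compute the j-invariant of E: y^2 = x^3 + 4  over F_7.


Delta = -16(4 a^3 + 27 b^2) mod 7 = 4
-1728 * (4 a)^3 = -1728 * (4*0)^3 mod 7 = 0
j = 0 * 4^(-1) mod 7 = 0

j = 0 (mod 7)


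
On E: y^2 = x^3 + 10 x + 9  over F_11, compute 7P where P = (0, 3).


k = 7 = 111_2 (binary, LSB first: 111)
Double-and-add from P = (0, 3):
  bit 0 = 1: acc = O + (0, 3) = (0, 3)
  bit 1 = 1: acc = (0, 3) + (4, 5) = (10, 3)
  bit 2 = 1: acc = (10, 3) + (1, 8) = (9, 5)

7P = (9, 5)


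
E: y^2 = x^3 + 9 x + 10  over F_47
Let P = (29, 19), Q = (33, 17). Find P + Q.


P != Q, so use the chord formula.
s = (y2 - y1) / (x2 - x1) = (45) / (4) mod 47 = 23
x3 = s^2 - x1 - x2 mod 47 = 23^2 - 29 - 33 = 44
y3 = s (x1 - x3) - y1 mod 47 = 23 * (29 - 44) - 19 = 12

P + Q = (44, 12)


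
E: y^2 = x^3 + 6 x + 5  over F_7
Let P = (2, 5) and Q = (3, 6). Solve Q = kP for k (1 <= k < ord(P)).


Enumerate multiples of P until we hit Q = (3, 6):
  1P = (2, 5)
  2P = (4, 4)
  3P = (3, 6)
Match found at i = 3.

k = 3


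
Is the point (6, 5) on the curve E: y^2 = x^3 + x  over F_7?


Check whether y^2 = x^3 + 1 x + 0 (mod 7) for (x, y) = (6, 5).
LHS: y^2 = 5^2 mod 7 = 4
RHS: x^3 + 1 x + 0 = 6^3 + 1*6 + 0 mod 7 = 5
LHS != RHS

No, not on the curve


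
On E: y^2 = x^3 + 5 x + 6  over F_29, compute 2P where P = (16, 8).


Doubling: s = (3 x1^2 + a) / (2 y1)
s = (3*16^2 + 5) / (2*8) mod 29 = 3
x3 = s^2 - 2 x1 mod 29 = 3^2 - 2*16 = 6
y3 = s (x1 - x3) - y1 mod 29 = 3 * (16 - 6) - 8 = 22

2P = (6, 22)


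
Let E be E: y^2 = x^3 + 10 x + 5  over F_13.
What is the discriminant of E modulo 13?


4 a^3 + 27 b^2 = 4*10^3 + 27*5^2 = 4000 + 675 = 4675
Delta = -16 * (4675) = -74800
Delta mod 13 = 2

Delta = 2 (mod 13)


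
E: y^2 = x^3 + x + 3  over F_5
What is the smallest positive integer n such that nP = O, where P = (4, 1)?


Compute successive multiples of P until we hit O:
  1P = (4, 1)
  2P = (1, 0)
  3P = (4, 4)
  4P = O

ord(P) = 4


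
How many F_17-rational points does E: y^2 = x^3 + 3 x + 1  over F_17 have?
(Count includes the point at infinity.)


For each x in F_17, count y with y^2 = x^3 + 3 x + 1 mod 17:
  x = 0: RHS = 1, y in [1, 16]  -> 2 point(s)
  x = 2: RHS = 15, y in [7, 10]  -> 2 point(s)
  x = 4: RHS = 9, y in [3, 14]  -> 2 point(s)
  x = 7: RHS = 8, y in [5, 12]  -> 2 point(s)
  x = 9: RHS = 9, y in [3, 14]  -> 2 point(s)
  x = 14: RHS = 16, y in [4, 13]  -> 2 point(s)
  x = 15: RHS = 4, y in [2, 15]  -> 2 point(s)
Affine points: 14. Add the point at infinity: total = 15.

#E(F_17) = 15


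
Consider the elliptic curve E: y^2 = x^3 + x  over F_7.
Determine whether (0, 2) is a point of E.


Check whether y^2 = x^3 + 1 x + 0 (mod 7) for (x, y) = (0, 2).
LHS: y^2 = 2^2 mod 7 = 4
RHS: x^3 + 1 x + 0 = 0^3 + 1*0 + 0 mod 7 = 0
LHS != RHS

No, not on the curve


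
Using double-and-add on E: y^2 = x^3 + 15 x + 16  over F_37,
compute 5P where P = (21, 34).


k = 5 = 101_2 (binary, LSB first: 101)
Double-and-add from P = (21, 34):
  bit 0 = 1: acc = O + (21, 34) = (21, 34)
  bit 1 = 0: acc unchanged = (21, 34)
  bit 2 = 1: acc = (21, 34) + (15, 8) = (28, 22)

5P = (28, 22)


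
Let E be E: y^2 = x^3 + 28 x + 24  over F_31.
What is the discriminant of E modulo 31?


4 a^3 + 27 b^2 = 4*28^3 + 27*24^2 = 87808 + 15552 = 103360
Delta = -16 * (103360) = -1653760
Delta mod 31 = 28

Delta = 28 (mod 31)


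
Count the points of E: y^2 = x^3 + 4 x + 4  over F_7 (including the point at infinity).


For each x in F_7, count y with y^2 = x^3 + 4 x + 4 mod 7:
  x = 0: RHS = 4, y in [2, 5]  -> 2 point(s)
  x = 1: RHS = 2, y in [3, 4]  -> 2 point(s)
  x = 3: RHS = 1, y in [1, 6]  -> 2 point(s)
  x = 4: RHS = 0, y in [0]  -> 1 point(s)
  x = 5: RHS = 2, y in [3, 4]  -> 2 point(s)
Affine points: 9. Add the point at infinity: total = 10.

#E(F_7) = 10


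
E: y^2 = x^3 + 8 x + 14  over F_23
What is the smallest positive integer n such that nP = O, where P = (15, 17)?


Compute successive multiples of P until we hit O:
  1P = (15, 17)
  2P = (5, 8)
  3P = (16, 12)
  4P = (17, 16)
  5P = (20, 20)
  6P = (4, 8)
  7P = (6, 5)
  8P = (14, 15)
  ... (continuing to 22P)
  22P = O

ord(P) = 22


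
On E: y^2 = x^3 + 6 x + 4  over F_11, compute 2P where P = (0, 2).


Doubling: s = (3 x1^2 + a) / (2 y1)
s = (3*0^2 + 6) / (2*2) mod 11 = 7
x3 = s^2 - 2 x1 mod 11 = 7^2 - 2*0 = 5
y3 = s (x1 - x3) - y1 mod 11 = 7 * (0 - 5) - 2 = 7

2P = (5, 7)


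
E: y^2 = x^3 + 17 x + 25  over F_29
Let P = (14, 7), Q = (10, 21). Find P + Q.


P != Q, so use the chord formula.
s = (y2 - y1) / (x2 - x1) = (14) / (25) mod 29 = 11
x3 = s^2 - x1 - x2 mod 29 = 11^2 - 14 - 10 = 10
y3 = s (x1 - x3) - y1 mod 29 = 11 * (14 - 10) - 7 = 8

P + Q = (10, 8)


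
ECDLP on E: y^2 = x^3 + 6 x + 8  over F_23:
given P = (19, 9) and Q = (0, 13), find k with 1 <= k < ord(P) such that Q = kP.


Enumerate multiples of P until we hit Q = (0, 13):
  1P = (19, 9)
  2P = (17, 20)
  3P = (0, 13)
Match found at i = 3.

k = 3


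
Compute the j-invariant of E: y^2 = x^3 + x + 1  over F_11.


Delta = -16(4 a^3 + 27 b^2) mod 11 = 10
-1728 * (4 a)^3 = -1728 * (4*1)^3 mod 11 = 2
j = 2 * 10^(-1) mod 11 = 9

j = 9 (mod 11)


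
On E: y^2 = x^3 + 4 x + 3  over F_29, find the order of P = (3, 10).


Compute successive multiples of P until we hit O:
  1P = (3, 10)
  2P = (3, 19)
  3P = O

ord(P) = 3


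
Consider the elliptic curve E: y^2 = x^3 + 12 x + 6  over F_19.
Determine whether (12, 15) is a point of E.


Check whether y^2 = x^3 + 12 x + 6 (mod 19) for (x, y) = (12, 15).
LHS: y^2 = 15^2 mod 19 = 16
RHS: x^3 + 12 x + 6 = 12^3 + 12*12 + 6 mod 19 = 16
LHS = RHS

Yes, on the curve


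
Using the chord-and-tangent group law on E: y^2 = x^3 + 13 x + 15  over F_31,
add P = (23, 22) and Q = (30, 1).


P != Q, so use the chord formula.
s = (y2 - y1) / (x2 - x1) = (10) / (7) mod 31 = 28
x3 = s^2 - x1 - x2 mod 31 = 28^2 - 23 - 30 = 18
y3 = s (x1 - x3) - y1 mod 31 = 28 * (23 - 18) - 22 = 25

P + Q = (18, 25)


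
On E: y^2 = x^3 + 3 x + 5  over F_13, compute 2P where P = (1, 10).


Doubling: s = (3 x1^2 + a) / (2 y1)
s = (3*1^2 + 3) / (2*10) mod 13 = 12
x3 = s^2 - 2 x1 mod 13 = 12^2 - 2*1 = 12
y3 = s (x1 - x3) - y1 mod 13 = 12 * (1 - 12) - 10 = 1

2P = (12, 1)


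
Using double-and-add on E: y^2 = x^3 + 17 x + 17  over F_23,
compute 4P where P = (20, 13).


k = 4 = 100_2 (binary, LSB first: 001)
Double-and-add from P = (20, 13):
  bit 0 = 0: acc unchanged = O
  bit 1 = 0: acc unchanged = O
  bit 2 = 1: acc = O + (14, 20) = (14, 20)

4P = (14, 20)


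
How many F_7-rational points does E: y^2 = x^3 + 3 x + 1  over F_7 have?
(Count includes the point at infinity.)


For each x in F_7, count y with y^2 = x^3 + 3 x + 1 mod 7:
  x = 0: RHS = 1, y in [1, 6]  -> 2 point(s)
  x = 2: RHS = 1, y in [1, 6]  -> 2 point(s)
  x = 3: RHS = 2, y in [3, 4]  -> 2 point(s)
  x = 4: RHS = 0, y in [0]  -> 1 point(s)
  x = 5: RHS = 1, y in [1, 6]  -> 2 point(s)
  x = 6: RHS = 4, y in [2, 5]  -> 2 point(s)
Affine points: 11. Add the point at infinity: total = 12.

#E(F_7) = 12


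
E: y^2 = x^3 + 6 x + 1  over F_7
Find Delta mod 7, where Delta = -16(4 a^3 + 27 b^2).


4 a^3 + 27 b^2 = 4*6^3 + 27*1^2 = 864 + 27 = 891
Delta = -16 * (891) = -14256
Delta mod 7 = 3

Delta = 3 (mod 7)


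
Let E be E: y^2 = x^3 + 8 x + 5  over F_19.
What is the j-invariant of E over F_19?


Delta = -16(4 a^3 + 27 b^2) mod 19 = 18
-1728 * (4 a)^3 = -1728 * (4*8)^3 mod 19 = 12
j = 12 * 18^(-1) mod 19 = 7

j = 7 (mod 19)


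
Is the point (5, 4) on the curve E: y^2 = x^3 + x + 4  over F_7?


Check whether y^2 = x^3 + 1 x + 4 (mod 7) for (x, y) = (5, 4).
LHS: y^2 = 4^2 mod 7 = 2
RHS: x^3 + 1 x + 4 = 5^3 + 1*5 + 4 mod 7 = 1
LHS != RHS

No, not on the curve


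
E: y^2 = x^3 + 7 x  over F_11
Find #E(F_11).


For each x in F_11, count y with y^2 = x^3 + 7 x + 0 mod 11:
  x = 0: RHS = 0, y in [0]  -> 1 point(s)
  x = 2: RHS = 0, y in [0]  -> 1 point(s)
  x = 3: RHS = 4, y in [2, 9]  -> 2 point(s)
  x = 4: RHS = 4, y in [2, 9]  -> 2 point(s)
  x = 6: RHS = 5, y in [4, 7]  -> 2 point(s)
  x = 9: RHS = 0, y in [0]  -> 1 point(s)
  x = 10: RHS = 3, y in [5, 6]  -> 2 point(s)
Affine points: 11. Add the point at infinity: total = 12.

#E(F_11) = 12


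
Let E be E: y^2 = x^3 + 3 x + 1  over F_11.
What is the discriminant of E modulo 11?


4 a^3 + 27 b^2 = 4*3^3 + 27*1^2 = 108 + 27 = 135
Delta = -16 * (135) = -2160
Delta mod 11 = 7

Delta = 7 (mod 11)


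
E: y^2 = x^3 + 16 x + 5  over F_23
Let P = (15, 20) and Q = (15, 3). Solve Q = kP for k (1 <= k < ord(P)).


Enumerate multiples of P until we hit Q = (15, 3):
  1P = (15, 20)
  2P = (9, 2)
  3P = (8, 1)
  4P = (13, 15)
  5P = (7, 0)
  6P = (13, 8)
  7P = (8, 22)
  8P = (9, 21)
  9P = (15, 3)
Match found at i = 9.

k = 9


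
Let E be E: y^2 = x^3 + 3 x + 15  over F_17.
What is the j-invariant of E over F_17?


Delta = -16(4 a^3 + 27 b^2) mod 17 = 12
-1728 * (4 a)^3 = -1728 * (4*3)^3 mod 17 = 15
j = 15 * 12^(-1) mod 17 = 14

j = 14 (mod 17)


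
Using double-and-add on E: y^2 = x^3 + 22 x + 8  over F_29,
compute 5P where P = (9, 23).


k = 5 = 101_2 (binary, LSB first: 101)
Double-and-add from P = (9, 23):
  bit 0 = 1: acc = O + (9, 23) = (9, 23)
  bit 1 = 0: acc unchanged = (9, 23)
  bit 2 = 1: acc = (9, 23) + (15, 1) = (12, 17)

5P = (12, 17)


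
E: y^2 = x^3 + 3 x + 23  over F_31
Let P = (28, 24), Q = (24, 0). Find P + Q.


P != Q, so use the chord formula.
s = (y2 - y1) / (x2 - x1) = (7) / (27) mod 31 = 6
x3 = s^2 - x1 - x2 mod 31 = 6^2 - 28 - 24 = 15
y3 = s (x1 - x3) - y1 mod 31 = 6 * (28 - 15) - 24 = 23

P + Q = (15, 23)


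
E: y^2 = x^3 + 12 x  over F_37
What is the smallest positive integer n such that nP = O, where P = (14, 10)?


Compute successive multiples of P until we hit O:
  1P = (14, 10)
  2P = (21, 2)
  3P = (32, 0)
  4P = (21, 35)
  5P = (14, 27)
  6P = O

ord(P) = 6


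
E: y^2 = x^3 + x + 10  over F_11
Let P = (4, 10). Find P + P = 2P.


Doubling: s = (3 x1^2 + a) / (2 y1)
s = (3*4^2 + 1) / (2*10) mod 11 = 3
x3 = s^2 - 2 x1 mod 11 = 3^2 - 2*4 = 1
y3 = s (x1 - x3) - y1 mod 11 = 3 * (4 - 1) - 10 = 10

2P = (1, 10)


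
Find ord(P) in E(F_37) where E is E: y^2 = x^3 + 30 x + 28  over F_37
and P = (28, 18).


Compute successive multiples of P until we hit O:
  1P = (28, 18)
  2P = (29, 33)
  3P = (20, 28)
  4P = (16, 4)
  5P = (18, 6)
  6P = (25, 30)
  7P = (0, 18)
  8P = (9, 19)
  ... (continuing to 49P)
  49P = O

ord(P) = 49


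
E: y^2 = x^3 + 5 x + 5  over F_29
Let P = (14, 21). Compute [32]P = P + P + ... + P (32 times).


k = 32 = 100000_2 (binary, LSB first: 000001)
Double-and-add from P = (14, 21):
  bit 0 = 0: acc unchanged = O
  bit 1 = 0: acc unchanged = O
  bit 2 = 0: acc unchanged = O
  bit 3 = 0: acc unchanged = O
  bit 4 = 0: acc unchanged = O
  bit 5 = 1: acc = O + (19, 12) = (19, 12)

32P = (19, 12)


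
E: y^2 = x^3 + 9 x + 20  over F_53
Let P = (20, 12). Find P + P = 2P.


Doubling: s = (3 x1^2 + a) / (2 y1)
s = (3*20^2 + 9) / (2*12) mod 53 = 4
x3 = s^2 - 2 x1 mod 53 = 4^2 - 2*20 = 29
y3 = s (x1 - x3) - y1 mod 53 = 4 * (20 - 29) - 12 = 5

2P = (29, 5)


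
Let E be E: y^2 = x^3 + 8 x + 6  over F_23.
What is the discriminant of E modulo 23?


4 a^3 + 27 b^2 = 4*8^3 + 27*6^2 = 2048 + 972 = 3020
Delta = -16 * (3020) = -48320
Delta mod 23 = 3

Delta = 3 (mod 23)


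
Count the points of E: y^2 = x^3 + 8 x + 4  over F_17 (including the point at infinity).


For each x in F_17, count y with y^2 = x^3 + 8 x + 4 mod 17:
  x = 0: RHS = 4, y in [2, 15]  -> 2 point(s)
  x = 1: RHS = 13, y in [8, 9]  -> 2 point(s)
  x = 3: RHS = 4, y in [2, 15]  -> 2 point(s)
  x = 4: RHS = 15, y in [7, 10]  -> 2 point(s)
  x = 5: RHS = 16, y in [4, 13]  -> 2 point(s)
  x = 6: RHS = 13, y in [8, 9]  -> 2 point(s)
  x = 8: RHS = 2, y in [6, 11]  -> 2 point(s)
  x = 10: RHS = 13, y in [8, 9]  -> 2 point(s)
  x = 12: RHS = 9, y in [3, 14]  -> 2 point(s)
  x = 14: RHS = 4, y in [2, 15]  -> 2 point(s)
Affine points: 20. Add the point at infinity: total = 21.

#E(F_17) = 21


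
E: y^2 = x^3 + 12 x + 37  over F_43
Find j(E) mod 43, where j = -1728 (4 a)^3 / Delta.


Delta = -16(4 a^3 + 27 b^2) mod 43 = 18
-1728 * (4 a)^3 = -1728 * (4*12)^3 mod 43 = 32
j = 32 * 18^(-1) mod 43 = 40

j = 40 (mod 43)


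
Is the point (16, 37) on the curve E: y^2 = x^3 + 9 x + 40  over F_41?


Check whether y^2 = x^3 + 9 x + 40 (mod 41) for (x, y) = (16, 37).
LHS: y^2 = 37^2 mod 41 = 16
RHS: x^3 + 9 x + 40 = 16^3 + 9*16 + 40 mod 41 = 16
LHS = RHS

Yes, on the curve


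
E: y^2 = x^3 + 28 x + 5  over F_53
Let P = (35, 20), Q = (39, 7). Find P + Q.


P != Q, so use the chord formula.
s = (y2 - y1) / (x2 - x1) = (40) / (4) mod 53 = 10
x3 = s^2 - x1 - x2 mod 53 = 10^2 - 35 - 39 = 26
y3 = s (x1 - x3) - y1 mod 53 = 10 * (35 - 26) - 20 = 17

P + Q = (26, 17)


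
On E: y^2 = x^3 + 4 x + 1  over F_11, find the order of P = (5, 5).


Compute successive multiples of P until we hit O:
  1P = (5, 5)
  2P = (5, 6)
  3P = O

ord(P) = 3


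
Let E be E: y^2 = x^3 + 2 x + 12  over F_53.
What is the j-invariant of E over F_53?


Delta = -16(4 a^3 + 27 b^2) mod 53 = 32
-1728 * (4 a)^3 = -1728 * (4*2)^3 mod 53 = 46
j = 46 * 32^(-1) mod 53 = 18

j = 18 (mod 53)


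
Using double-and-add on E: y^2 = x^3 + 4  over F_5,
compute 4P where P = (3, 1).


k = 4 = 100_2 (binary, LSB first: 001)
Double-and-add from P = (3, 1):
  bit 0 = 0: acc unchanged = O
  bit 1 = 0: acc unchanged = O
  bit 2 = 1: acc = O + (0, 3) = (0, 3)

4P = (0, 3)


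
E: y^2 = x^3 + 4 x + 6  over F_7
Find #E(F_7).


For each x in F_7, count y with y^2 = x^3 + 4 x + 6 mod 7:
  x = 1: RHS = 4, y in [2, 5]  -> 2 point(s)
  x = 2: RHS = 1, y in [1, 6]  -> 2 point(s)
  x = 4: RHS = 2, y in [3, 4]  -> 2 point(s)
  x = 5: RHS = 4, y in [2, 5]  -> 2 point(s)
  x = 6: RHS = 1, y in [1, 6]  -> 2 point(s)
Affine points: 10. Add the point at infinity: total = 11.

#E(F_7) = 11


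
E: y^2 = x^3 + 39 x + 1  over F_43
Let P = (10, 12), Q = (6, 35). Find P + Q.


P != Q, so use the chord formula.
s = (y2 - y1) / (x2 - x1) = (23) / (39) mod 43 = 5
x3 = s^2 - x1 - x2 mod 43 = 5^2 - 10 - 6 = 9
y3 = s (x1 - x3) - y1 mod 43 = 5 * (10 - 9) - 12 = 36

P + Q = (9, 36)


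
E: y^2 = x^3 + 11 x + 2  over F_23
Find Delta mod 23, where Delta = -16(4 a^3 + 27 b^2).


4 a^3 + 27 b^2 = 4*11^3 + 27*2^2 = 5324 + 108 = 5432
Delta = -16 * (5432) = -86912
Delta mod 23 = 5

Delta = 5 (mod 23)


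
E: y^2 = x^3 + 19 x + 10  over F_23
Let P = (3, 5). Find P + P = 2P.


Doubling: s = (3 x1^2 + a) / (2 y1)
s = (3*3^2 + 19) / (2*5) mod 23 = 0
x3 = s^2 - 2 x1 mod 23 = 0^2 - 2*3 = 17
y3 = s (x1 - x3) - y1 mod 23 = 0 * (3 - 17) - 5 = 18

2P = (17, 18)


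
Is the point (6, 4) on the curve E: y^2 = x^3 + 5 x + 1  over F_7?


Check whether y^2 = x^3 + 5 x + 1 (mod 7) for (x, y) = (6, 4).
LHS: y^2 = 4^2 mod 7 = 2
RHS: x^3 + 5 x + 1 = 6^3 + 5*6 + 1 mod 7 = 2
LHS = RHS

Yes, on the curve


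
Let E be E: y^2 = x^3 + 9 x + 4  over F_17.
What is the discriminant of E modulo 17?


4 a^3 + 27 b^2 = 4*9^3 + 27*4^2 = 2916 + 432 = 3348
Delta = -16 * (3348) = -53568
Delta mod 17 = 16

Delta = 16 (mod 17)


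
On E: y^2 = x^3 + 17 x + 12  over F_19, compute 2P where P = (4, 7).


Doubling: s = (3 x1^2 + a) / (2 y1)
s = (3*4^2 + 17) / (2*7) mod 19 = 6
x3 = s^2 - 2 x1 mod 19 = 6^2 - 2*4 = 9
y3 = s (x1 - x3) - y1 mod 19 = 6 * (4 - 9) - 7 = 1

2P = (9, 1)


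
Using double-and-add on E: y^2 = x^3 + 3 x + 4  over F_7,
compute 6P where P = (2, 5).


k = 6 = 110_2 (binary, LSB first: 011)
Double-and-add from P = (2, 5):
  bit 0 = 0: acc unchanged = O
  bit 1 = 1: acc = O + (0, 5) = (0, 5)
  bit 2 = 1: acc = (0, 5) + (1, 1) = (1, 6)

6P = (1, 6)


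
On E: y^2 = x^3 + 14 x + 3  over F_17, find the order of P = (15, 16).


Compute successive multiples of P until we hit O:
  1P = (15, 16)
  2P = (3, 15)
  3P = (14, 11)
  4P = (13, 11)
  5P = (8, 10)
  6P = (10, 15)
  7P = (7, 6)
  8P = (4, 2)
  ... (continuing to 23P)
  23P = O

ord(P) = 23


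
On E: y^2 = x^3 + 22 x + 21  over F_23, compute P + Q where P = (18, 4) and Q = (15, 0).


P != Q, so use the chord formula.
s = (y2 - y1) / (x2 - x1) = (19) / (20) mod 23 = 9
x3 = s^2 - x1 - x2 mod 23 = 9^2 - 18 - 15 = 2
y3 = s (x1 - x3) - y1 mod 23 = 9 * (18 - 2) - 4 = 2

P + Q = (2, 2)


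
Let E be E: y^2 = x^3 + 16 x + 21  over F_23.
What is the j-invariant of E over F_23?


Delta = -16(4 a^3 + 27 b^2) mod 23 = 7
-1728 * (4 a)^3 = -1728 * (4*16)^3 mod 23 = 7
j = 7 * 7^(-1) mod 23 = 1

j = 1 (mod 23)


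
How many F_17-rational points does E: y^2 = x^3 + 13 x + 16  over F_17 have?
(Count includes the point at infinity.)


For each x in F_17, count y with y^2 = x^3 + 13 x + 16 mod 17:
  x = 0: RHS = 16, y in [4, 13]  -> 2 point(s)
  x = 1: RHS = 13, y in [8, 9]  -> 2 point(s)
  x = 2: RHS = 16, y in [4, 13]  -> 2 point(s)
  x = 4: RHS = 13, y in [8, 9]  -> 2 point(s)
  x = 5: RHS = 2, y in [6, 11]  -> 2 point(s)
  x = 6: RHS = 4, y in [2, 15]  -> 2 point(s)
  x = 7: RHS = 8, y in [5, 12]  -> 2 point(s)
  x = 12: RHS = 13, y in [8, 9]  -> 2 point(s)
  x = 13: RHS = 2, y in [6, 11]  -> 2 point(s)
  x = 14: RHS = 1, y in [1, 16]  -> 2 point(s)
  x = 15: RHS = 16, y in [4, 13]  -> 2 point(s)
  x = 16: RHS = 2, y in [6, 11]  -> 2 point(s)
Affine points: 24. Add the point at infinity: total = 25.

#E(F_17) = 25


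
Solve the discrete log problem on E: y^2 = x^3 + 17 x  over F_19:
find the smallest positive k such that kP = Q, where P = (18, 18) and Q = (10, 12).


Enumerate multiples of P until we hit Q = (10, 12):
  1P = (18, 18)
  2P = (7, 5)
  3P = (10, 7)
  4P = (11, 13)
  5P = (13, 10)
  6P = (5, 18)
  7P = (15, 1)
  8P = (16, 6)
  9P = (2, 2)
  10P = (0, 0)
  11P = (2, 17)
  12P = (16, 13)
  13P = (15, 18)
  14P = (5, 1)
  15P = (13, 9)
  16P = (11, 6)
  17P = (10, 12)
Match found at i = 17.

k = 17


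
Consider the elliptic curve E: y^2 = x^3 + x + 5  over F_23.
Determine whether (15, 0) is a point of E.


Check whether y^2 = x^3 + 1 x + 5 (mod 23) for (x, y) = (15, 0).
LHS: y^2 = 0^2 mod 23 = 0
RHS: x^3 + 1 x + 5 = 15^3 + 1*15 + 5 mod 23 = 14
LHS != RHS

No, not on the curve


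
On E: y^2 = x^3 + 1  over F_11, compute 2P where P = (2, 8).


Doubling: s = (3 x1^2 + a) / (2 y1)
s = (3*2^2 + 0) / (2*8) mod 11 = 9
x3 = s^2 - 2 x1 mod 11 = 9^2 - 2*2 = 0
y3 = s (x1 - x3) - y1 mod 11 = 9 * (2 - 0) - 8 = 10

2P = (0, 10)


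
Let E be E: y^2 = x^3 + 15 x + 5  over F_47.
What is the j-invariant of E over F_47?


Delta = -16(4 a^3 + 27 b^2) mod 47 = 22
-1728 * (4 a)^3 = -1728 * (4*15)^3 mod 47 = 9
j = 9 * 22^(-1) mod 47 = 41

j = 41 (mod 47)


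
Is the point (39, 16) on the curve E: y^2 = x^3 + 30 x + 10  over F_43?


Check whether y^2 = x^3 + 30 x + 10 (mod 43) for (x, y) = (39, 16).
LHS: y^2 = 16^2 mod 43 = 41
RHS: x^3 + 30 x + 10 = 39^3 + 30*39 + 10 mod 43 = 41
LHS = RHS

Yes, on the curve


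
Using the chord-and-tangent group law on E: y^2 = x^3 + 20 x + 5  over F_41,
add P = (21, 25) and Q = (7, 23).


P != Q, so use the chord formula.
s = (y2 - y1) / (x2 - x1) = (39) / (27) mod 41 = 6
x3 = s^2 - x1 - x2 mod 41 = 6^2 - 21 - 7 = 8
y3 = s (x1 - x3) - y1 mod 41 = 6 * (21 - 8) - 25 = 12

P + Q = (8, 12)


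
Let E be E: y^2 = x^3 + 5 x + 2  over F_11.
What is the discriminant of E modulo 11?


4 a^3 + 27 b^2 = 4*5^3 + 27*2^2 = 500 + 108 = 608
Delta = -16 * (608) = -9728
Delta mod 11 = 7

Delta = 7 (mod 11)


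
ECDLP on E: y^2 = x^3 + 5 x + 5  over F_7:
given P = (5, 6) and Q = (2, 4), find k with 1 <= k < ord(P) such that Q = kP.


Enumerate multiples of P until we hit Q = (2, 4):
  1P = (5, 6)
  2P = (1, 2)
  3P = (2, 4)
Match found at i = 3.

k = 3


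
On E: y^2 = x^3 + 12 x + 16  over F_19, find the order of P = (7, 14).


Compute successive multiples of P until we hit O:
  1P = (7, 14)
  2P = (11, 4)
  3P = (12, 8)
  4P = (6, 0)
  5P = (12, 11)
  6P = (11, 15)
  7P = (7, 5)
  8P = O

ord(P) = 8


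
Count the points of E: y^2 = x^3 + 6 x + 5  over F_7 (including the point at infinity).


For each x in F_7, count y with y^2 = x^3 + 6 x + 5 mod 7:
  x = 2: RHS = 4, y in [2, 5]  -> 2 point(s)
  x = 3: RHS = 1, y in [1, 6]  -> 2 point(s)
  x = 4: RHS = 2, y in [3, 4]  -> 2 point(s)
Affine points: 6. Add the point at infinity: total = 7.

#E(F_7) = 7


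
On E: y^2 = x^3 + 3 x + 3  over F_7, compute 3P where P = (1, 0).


k = 3 = 11_2 (binary, LSB first: 11)
Double-and-add from P = (1, 0):
  bit 0 = 1: acc = O + (1, 0) = (1, 0)
  bit 1 = 1: acc = (1, 0) + O = (1, 0)

3P = (1, 0)


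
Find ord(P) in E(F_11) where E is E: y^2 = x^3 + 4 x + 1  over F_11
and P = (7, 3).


Compute successive multiples of P until we hit O:
  1P = (7, 3)
  2P = (0, 10)
  3P = (5, 6)
  4P = (4, 9)
  5P = (4, 2)
  6P = (5, 5)
  7P = (0, 1)
  8P = (7, 8)
  ... (continuing to 9P)
  9P = O

ord(P) = 9


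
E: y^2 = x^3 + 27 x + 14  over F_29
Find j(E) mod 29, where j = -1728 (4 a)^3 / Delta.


Delta = -16(4 a^3 + 27 b^2) mod 29 = 27
-1728 * (4 a)^3 = -1728 * (4*27)^3 mod 29 = 4
j = 4 * 27^(-1) mod 29 = 27

j = 27 (mod 29)


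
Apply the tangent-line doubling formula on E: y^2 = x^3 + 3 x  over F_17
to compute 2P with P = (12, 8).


Doubling: s = (3 x1^2 + a) / (2 y1)
s = (3*12^2 + 3) / (2*8) mod 17 = 7
x3 = s^2 - 2 x1 mod 17 = 7^2 - 2*12 = 8
y3 = s (x1 - x3) - y1 mod 17 = 7 * (12 - 8) - 8 = 3

2P = (8, 3)


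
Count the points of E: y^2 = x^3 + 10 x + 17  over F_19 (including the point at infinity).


For each x in F_19, count y with y^2 = x^3 + 10 x + 17 mod 19:
  x = 0: RHS = 17, y in [6, 13]  -> 2 point(s)
  x = 1: RHS = 9, y in [3, 16]  -> 2 point(s)
  x = 2: RHS = 7, y in [8, 11]  -> 2 point(s)
  x = 3: RHS = 17, y in [6, 13]  -> 2 point(s)
  x = 4: RHS = 7, y in [8, 11]  -> 2 point(s)
  x = 8: RHS = 1, y in [1, 18]  -> 2 point(s)
  x = 9: RHS = 0, y in [0]  -> 1 point(s)
  x = 13: RHS = 7, y in [8, 11]  -> 2 point(s)
  x = 16: RHS = 17, y in [6, 13]  -> 2 point(s)
  x = 18: RHS = 6, y in [5, 14]  -> 2 point(s)
Affine points: 19. Add the point at infinity: total = 20.

#E(F_19) = 20


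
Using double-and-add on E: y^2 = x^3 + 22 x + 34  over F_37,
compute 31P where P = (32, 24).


k = 31 = 11111_2 (binary, LSB first: 11111)
Double-and-add from P = (32, 24):
  bit 0 = 1: acc = O + (32, 24) = (32, 24)
  bit 1 = 1: acc = (32, 24) + (0, 16) = (12, 18)
  bit 2 = 1: acc = (12, 18) + (9, 31) = (6, 30)
  bit 3 = 1: acc = (6, 30) + (10, 25) = (11, 4)
  bit 4 = 1: acc = (11, 4) + (21, 27) = (4, 1)

31P = (4, 1)


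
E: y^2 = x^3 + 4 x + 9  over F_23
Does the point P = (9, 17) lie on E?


Check whether y^2 = x^3 + 4 x + 9 (mod 23) for (x, y) = (9, 17).
LHS: y^2 = 17^2 mod 23 = 13
RHS: x^3 + 4 x + 9 = 9^3 + 4*9 + 9 mod 23 = 15
LHS != RHS

No, not on the curve


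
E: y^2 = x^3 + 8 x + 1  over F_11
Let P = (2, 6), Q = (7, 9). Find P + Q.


P != Q, so use the chord formula.
s = (y2 - y1) / (x2 - x1) = (3) / (5) mod 11 = 5
x3 = s^2 - x1 - x2 mod 11 = 5^2 - 2 - 7 = 5
y3 = s (x1 - x3) - y1 mod 11 = 5 * (2 - 5) - 6 = 1

P + Q = (5, 1)


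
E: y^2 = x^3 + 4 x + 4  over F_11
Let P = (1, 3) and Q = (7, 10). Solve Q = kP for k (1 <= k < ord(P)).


Enumerate multiples of P until we hit Q = (7, 10):
  1P = (1, 3)
  2P = (7, 1)
  3P = (8, 3)
  4P = (2, 8)
  5P = (0, 2)
  6P = (0, 9)
  7P = (2, 3)
  8P = (8, 8)
  9P = (7, 10)
Match found at i = 9.

k = 9


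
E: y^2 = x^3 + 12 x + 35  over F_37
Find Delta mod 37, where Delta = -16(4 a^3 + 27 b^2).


4 a^3 + 27 b^2 = 4*12^3 + 27*35^2 = 6912 + 33075 = 39987
Delta = -16 * (39987) = -639792
Delta mod 37 = 12

Delta = 12 (mod 37)


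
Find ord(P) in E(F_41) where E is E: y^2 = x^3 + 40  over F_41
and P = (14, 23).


Compute successive multiples of P until we hit O:
  1P = (14, 23)
  2P = (11, 10)
  3P = (12, 13)
  4P = (40, 11)
  5P = (27, 24)
  6P = (33, 26)
  7P = (39, 27)
  8P = (6, 16)
  ... (continuing to 42P)
  42P = O

ord(P) = 42


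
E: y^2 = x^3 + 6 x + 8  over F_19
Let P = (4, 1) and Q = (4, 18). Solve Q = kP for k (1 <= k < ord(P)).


Enumerate multiples of P until we hit Q = (4, 18):
  1P = (4, 1)
  2P = (18, 1)
  3P = (16, 18)
  4P = (8, 6)
  5P = (5, 12)
  6P = (17, 8)
  7P = (2, 3)
  8P = (14, 9)
  9P = (10, 17)
  10P = (10, 2)
  11P = (14, 10)
  12P = (2, 16)
  13P = (17, 11)
  14P = (5, 7)
  15P = (8, 13)
  16P = (16, 1)
  17P = (18, 18)
  18P = (4, 18)
Match found at i = 18.

k = 18


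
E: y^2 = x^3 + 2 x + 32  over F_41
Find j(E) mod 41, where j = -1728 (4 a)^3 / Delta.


Delta = -16(4 a^3 + 27 b^2) mod 41 = 2
-1728 * (4 a)^3 = -1728 * (4*2)^3 mod 41 = 3
j = 3 * 2^(-1) mod 41 = 22

j = 22 (mod 41)


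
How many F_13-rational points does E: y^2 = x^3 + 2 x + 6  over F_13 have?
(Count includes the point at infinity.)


For each x in F_13, count y with y^2 = x^3 + 2 x + 6 mod 13:
  x = 1: RHS = 9, y in [3, 10]  -> 2 point(s)
  x = 3: RHS = 0, y in [0]  -> 1 point(s)
  x = 4: RHS = 0, y in [0]  -> 1 point(s)
  x = 6: RHS = 0, y in [0]  -> 1 point(s)
  x = 7: RHS = 12, y in [5, 8]  -> 2 point(s)
  x = 8: RHS = 1, y in [1, 12]  -> 2 point(s)
  x = 9: RHS = 12, y in [5, 8]  -> 2 point(s)
  x = 10: RHS = 12, y in [5, 8]  -> 2 point(s)
  x = 12: RHS = 3, y in [4, 9]  -> 2 point(s)
Affine points: 15. Add the point at infinity: total = 16.

#E(F_13) = 16


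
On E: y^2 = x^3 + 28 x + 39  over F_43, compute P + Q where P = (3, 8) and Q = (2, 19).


P != Q, so use the chord formula.
s = (y2 - y1) / (x2 - x1) = (11) / (42) mod 43 = 32
x3 = s^2 - x1 - x2 mod 43 = 32^2 - 3 - 2 = 30
y3 = s (x1 - x3) - y1 mod 43 = 32 * (3 - 30) - 8 = 31

P + Q = (30, 31)


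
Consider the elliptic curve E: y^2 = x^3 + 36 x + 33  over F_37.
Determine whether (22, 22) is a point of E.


Check whether y^2 = x^3 + 36 x + 33 (mod 37) for (x, y) = (22, 22).
LHS: y^2 = 22^2 mod 37 = 3
RHS: x^3 + 36 x + 33 = 22^3 + 36*22 + 33 mod 37 = 3
LHS = RHS

Yes, on the curve


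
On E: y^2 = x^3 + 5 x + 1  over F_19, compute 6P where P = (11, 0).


k = 6 = 110_2 (binary, LSB first: 011)
Double-and-add from P = (11, 0):
  bit 0 = 0: acc unchanged = O
  bit 1 = 1: acc = O + O = O
  bit 2 = 1: acc = O + O = O

6P = O


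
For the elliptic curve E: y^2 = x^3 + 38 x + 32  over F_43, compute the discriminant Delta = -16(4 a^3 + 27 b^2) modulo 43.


4 a^3 + 27 b^2 = 4*38^3 + 27*32^2 = 219488 + 27648 = 247136
Delta = -16 * (247136) = -3954176
Delta mod 43 = 18

Delta = 18 (mod 43)


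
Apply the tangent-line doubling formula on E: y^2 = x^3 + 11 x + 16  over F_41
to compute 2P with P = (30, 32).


Doubling: s = (3 x1^2 + a) / (2 y1)
s = (3*30^2 + 11) / (2*32) mod 41 = 2
x3 = s^2 - 2 x1 mod 41 = 2^2 - 2*30 = 26
y3 = s (x1 - x3) - y1 mod 41 = 2 * (30 - 26) - 32 = 17

2P = (26, 17)


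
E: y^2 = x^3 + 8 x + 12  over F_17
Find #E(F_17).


For each x in F_17, count y with y^2 = x^3 + 8 x + 12 mod 17:
  x = 1: RHS = 4, y in [2, 15]  -> 2 point(s)
  x = 2: RHS = 2, y in [6, 11]  -> 2 point(s)
  x = 6: RHS = 4, y in [2, 15]  -> 2 point(s)
  x = 10: RHS = 4, y in [2, 15]  -> 2 point(s)
  x = 12: RHS = 0, y in [0]  -> 1 point(s)
  x = 13: RHS = 1, y in [1, 16]  -> 2 point(s)
Affine points: 11. Add the point at infinity: total = 12.

#E(F_17) = 12


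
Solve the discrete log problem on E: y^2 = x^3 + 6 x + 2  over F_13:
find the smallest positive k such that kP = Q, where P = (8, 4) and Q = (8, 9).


Enumerate multiples of P until we hit Q = (8, 9):
  1P = (8, 4)
  2P = (1, 10)
  3P = (5, 12)
  4P = (10, 10)
  5P = (4, 8)
  6P = (2, 3)
  7P = (7, 7)
  8P = (7, 6)
  9P = (2, 10)
  10P = (4, 5)
  11P = (10, 3)
  12P = (5, 1)
  13P = (1, 3)
  14P = (8, 9)
Match found at i = 14.

k = 14


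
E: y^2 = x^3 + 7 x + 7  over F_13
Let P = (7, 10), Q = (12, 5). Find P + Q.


P != Q, so use the chord formula.
s = (y2 - y1) / (x2 - x1) = (8) / (5) mod 13 = 12
x3 = s^2 - x1 - x2 mod 13 = 12^2 - 7 - 12 = 8
y3 = s (x1 - x3) - y1 mod 13 = 12 * (7 - 8) - 10 = 4

P + Q = (8, 4)


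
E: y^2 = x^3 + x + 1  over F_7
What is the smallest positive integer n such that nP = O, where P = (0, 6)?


Compute successive multiples of P until we hit O:
  1P = (0, 6)
  2P = (2, 2)
  3P = (2, 5)
  4P = (0, 1)
  5P = O

ord(P) = 5


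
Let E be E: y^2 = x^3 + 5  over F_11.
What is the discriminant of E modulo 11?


4 a^3 + 27 b^2 = 4*0^3 + 27*5^2 = 0 + 675 = 675
Delta = -16 * (675) = -10800
Delta mod 11 = 2

Delta = 2 (mod 11)


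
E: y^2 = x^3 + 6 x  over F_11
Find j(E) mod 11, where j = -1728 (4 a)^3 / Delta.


Delta = -16(4 a^3 + 27 b^2) mod 11 = 3
-1728 * (4 a)^3 = -1728 * (4*6)^3 mod 11 = 3
j = 3 * 3^(-1) mod 11 = 1

j = 1 (mod 11)


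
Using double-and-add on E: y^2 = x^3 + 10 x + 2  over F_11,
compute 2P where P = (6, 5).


k = 2 = 10_2 (binary, LSB first: 01)
Double-and-add from P = (6, 5):
  bit 0 = 0: acc unchanged = O
  bit 1 = 1: acc = O + (8, 0) = (8, 0)

2P = (8, 0)


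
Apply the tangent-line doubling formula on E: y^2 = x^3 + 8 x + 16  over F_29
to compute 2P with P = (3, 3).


Doubling: s = (3 x1^2 + a) / (2 y1)
s = (3*3^2 + 8) / (2*3) mod 29 = 1
x3 = s^2 - 2 x1 mod 29 = 1^2 - 2*3 = 24
y3 = s (x1 - x3) - y1 mod 29 = 1 * (3 - 24) - 3 = 5

2P = (24, 5)


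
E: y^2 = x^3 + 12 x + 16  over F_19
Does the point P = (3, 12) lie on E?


Check whether y^2 = x^3 + 12 x + 16 (mod 19) for (x, y) = (3, 12).
LHS: y^2 = 12^2 mod 19 = 11
RHS: x^3 + 12 x + 16 = 3^3 + 12*3 + 16 mod 19 = 3
LHS != RHS

No, not on the curve


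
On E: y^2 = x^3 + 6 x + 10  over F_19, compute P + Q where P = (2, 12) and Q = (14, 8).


P != Q, so use the chord formula.
s = (y2 - y1) / (x2 - x1) = (15) / (12) mod 19 = 6
x3 = s^2 - x1 - x2 mod 19 = 6^2 - 2 - 14 = 1
y3 = s (x1 - x3) - y1 mod 19 = 6 * (2 - 1) - 12 = 13

P + Q = (1, 13)


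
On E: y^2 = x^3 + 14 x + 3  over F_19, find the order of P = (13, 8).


Compute successive multiples of P until we hit O:
  1P = (13, 8)
  2P = (17, 9)
  3P = (14, 6)
  4P = (15, 15)
  5P = (8, 0)
  6P = (15, 4)
  7P = (14, 13)
  8P = (17, 10)
  ... (continuing to 10P)
  10P = O

ord(P) = 10


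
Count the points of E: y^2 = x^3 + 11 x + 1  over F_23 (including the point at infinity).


For each x in F_23, count y with y^2 = x^3 + 11 x + 1 mod 23:
  x = 0: RHS = 1, y in [1, 22]  -> 2 point(s)
  x = 1: RHS = 13, y in [6, 17]  -> 2 point(s)
  x = 2: RHS = 8, y in [10, 13]  -> 2 point(s)
  x = 8: RHS = 3, y in [7, 16]  -> 2 point(s)
  x = 9: RHS = 1, y in [1, 22]  -> 2 point(s)
  x = 11: RHS = 4, y in [2, 21]  -> 2 point(s)
  x = 13: RHS = 18, y in [8, 15]  -> 2 point(s)
  x = 14: RHS = 1, y in [1, 22]  -> 2 point(s)
  x = 16: RHS = 18, y in [8, 15]  -> 2 point(s)
  x = 17: RHS = 18, y in [8, 15]  -> 2 point(s)
  x = 19: RHS = 8, y in [10, 13]  -> 2 point(s)
  x = 22: RHS = 12, y in [9, 14]  -> 2 point(s)
Affine points: 24. Add the point at infinity: total = 25.

#E(F_23) = 25


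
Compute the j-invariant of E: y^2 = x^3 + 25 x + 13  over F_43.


Delta = -16(4 a^3 + 27 b^2) mod 43 = 14
-1728 * (4 a)^3 = -1728 * (4*25)^3 mod 43 = 21
j = 21 * 14^(-1) mod 43 = 23

j = 23 (mod 43)


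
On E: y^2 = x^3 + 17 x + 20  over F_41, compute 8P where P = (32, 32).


k = 8 = 1000_2 (binary, LSB first: 0001)
Double-and-add from P = (32, 32):
  bit 0 = 0: acc unchanged = O
  bit 1 = 0: acc unchanged = O
  bit 2 = 0: acc unchanged = O
  bit 3 = 1: acc = O + (40, 24) = (40, 24)

8P = (40, 24)


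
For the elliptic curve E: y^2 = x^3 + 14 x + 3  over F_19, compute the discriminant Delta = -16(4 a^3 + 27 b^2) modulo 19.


4 a^3 + 27 b^2 = 4*14^3 + 27*3^2 = 10976 + 243 = 11219
Delta = -16 * (11219) = -179504
Delta mod 19 = 8

Delta = 8 (mod 19)


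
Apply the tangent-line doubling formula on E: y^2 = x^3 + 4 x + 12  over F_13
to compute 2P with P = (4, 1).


Doubling: s = (3 x1^2 + a) / (2 y1)
s = (3*4^2 + 4) / (2*1) mod 13 = 0
x3 = s^2 - 2 x1 mod 13 = 0^2 - 2*4 = 5
y3 = s (x1 - x3) - y1 mod 13 = 0 * (4 - 5) - 1 = 12

2P = (5, 12)


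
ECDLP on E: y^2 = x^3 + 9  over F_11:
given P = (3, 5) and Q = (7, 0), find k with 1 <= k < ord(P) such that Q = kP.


Enumerate multiples of P until we hit Q = (7, 0):
  1P = (3, 5)
  2P = (8, 9)
  3P = (9, 10)
  4P = (0, 3)
  5P = (6, 4)
  6P = (7, 0)
Match found at i = 6.

k = 6


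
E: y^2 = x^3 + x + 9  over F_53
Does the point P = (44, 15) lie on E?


Check whether y^2 = x^3 + 1 x + 9 (mod 53) for (x, y) = (44, 15).
LHS: y^2 = 15^2 mod 53 = 13
RHS: x^3 + 1 x + 9 = 44^3 + 1*44 + 9 mod 53 = 13
LHS = RHS

Yes, on the curve


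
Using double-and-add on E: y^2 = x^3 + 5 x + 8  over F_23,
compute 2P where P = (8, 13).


k = 2 = 10_2 (binary, LSB first: 01)
Double-and-add from P = (8, 13):
  bit 0 = 0: acc unchanged = O
  bit 1 = 1: acc = O + (13, 19) = (13, 19)

2P = (13, 19)


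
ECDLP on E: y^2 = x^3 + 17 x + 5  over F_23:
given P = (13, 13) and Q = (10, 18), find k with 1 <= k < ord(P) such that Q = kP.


Enumerate multiples of P until we hit Q = (10, 18):
  1P = (13, 13)
  2P = (10, 5)
  3P = (2, 1)
  4P = (9, 6)
  5P = (17, 3)
  6P = (5, 13)
  7P = (5, 10)
  8P = (17, 20)
  9P = (9, 17)
  10P = (2, 22)
  11P = (10, 18)
Match found at i = 11.

k = 11


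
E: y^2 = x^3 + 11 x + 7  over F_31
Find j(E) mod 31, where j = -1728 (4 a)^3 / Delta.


Delta = -16(4 a^3 + 27 b^2) mod 31 = 9
-1728 * (4 a)^3 = -1728 * (4*11)^3 mod 31 = 30
j = 30 * 9^(-1) mod 31 = 24

j = 24 (mod 31)


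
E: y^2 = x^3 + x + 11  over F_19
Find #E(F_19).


For each x in F_19, count y with y^2 = x^3 + 1 x + 11 mod 19:
  x = 0: RHS = 11, y in [7, 12]  -> 2 point(s)
  x = 6: RHS = 5, y in [9, 10]  -> 2 point(s)
  x = 7: RHS = 0, y in [0]  -> 1 point(s)
  x = 11: RHS = 4, y in [2, 17]  -> 2 point(s)
  x = 13: RHS = 17, y in [6, 13]  -> 2 point(s)
  x = 15: RHS = 0, y in [0]  -> 1 point(s)
  x = 16: RHS = 0, y in [0]  -> 1 point(s)
  x = 17: RHS = 1, y in [1, 18]  -> 2 point(s)
  x = 18: RHS = 9, y in [3, 16]  -> 2 point(s)
Affine points: 15. Add the point at infinity: total = 16.

#E(F_19) = 16


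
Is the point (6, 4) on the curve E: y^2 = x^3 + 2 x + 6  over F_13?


Check whether y^2 = x^3 + 2 x + 6 (mod 13) for (x, y) = (6, 4).
LHS: y^2 = 4^2 mod 13 = 3
RHS: x^3 + 2 x + 6 = 6^3 + 2*6 + 6 mod 13 = 0
LHS != RHS

No, not on the curve


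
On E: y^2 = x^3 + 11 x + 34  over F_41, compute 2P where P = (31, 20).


Doubling: s = (3 x1^2 + a) / (2 y1)
s = (3*31^2 + 11) / (2*20) mod 41 = 17
x3 = s^2 - 2 x1 mod 41 = 17^2 - 2*31 = 22
y3 = s (x1 - x3) - y1 mod 41 = 17 * (31 - 22) - 20 = 10

2P = (22, 10)


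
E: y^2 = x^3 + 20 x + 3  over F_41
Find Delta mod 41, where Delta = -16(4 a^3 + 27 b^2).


4 a^3 + 27 b^2 = 4*20^3 + 27*3^2 = 32000 + 243 = 32243
Delta = -16 * (32243) = -515888
Delta mod 41 = 15

Delta = 15 (mod 41)


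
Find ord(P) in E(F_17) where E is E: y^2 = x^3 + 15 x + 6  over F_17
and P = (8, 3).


Compute successive multiples of P until we hit O:
  1P = (8, 3)
  2P = (14, 11)
  3P = (10, 0)
  4P = (14, 6)
  5P = (8, 14)
  6P = O

ord(P) = 6
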